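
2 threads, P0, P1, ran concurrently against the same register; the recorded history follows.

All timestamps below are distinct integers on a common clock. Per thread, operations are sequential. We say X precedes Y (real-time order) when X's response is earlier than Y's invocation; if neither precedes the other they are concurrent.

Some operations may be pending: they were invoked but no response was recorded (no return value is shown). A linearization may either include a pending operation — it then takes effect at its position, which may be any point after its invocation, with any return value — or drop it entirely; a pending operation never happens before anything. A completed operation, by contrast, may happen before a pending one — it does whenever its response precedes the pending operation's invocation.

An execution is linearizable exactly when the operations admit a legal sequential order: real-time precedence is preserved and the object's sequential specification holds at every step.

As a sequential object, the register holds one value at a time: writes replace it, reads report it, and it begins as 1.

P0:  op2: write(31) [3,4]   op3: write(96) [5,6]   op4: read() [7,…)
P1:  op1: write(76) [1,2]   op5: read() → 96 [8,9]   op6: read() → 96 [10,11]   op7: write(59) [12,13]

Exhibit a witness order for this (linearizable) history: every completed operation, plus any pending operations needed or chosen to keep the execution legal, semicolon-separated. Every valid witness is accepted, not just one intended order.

1. op1 write(76), leaving value 76
2. op2 write(31), leaving value 31
3. op3 write(96), leaving value 96
4. op4 read() (pending, included), leaving value 96
5. op5 read() → 96, leaving value 96
6. op6 read() → 96, leaving value 96
7. op7 write(59), leaving value 59

op1; op2; op3; op4; op5; op6; op7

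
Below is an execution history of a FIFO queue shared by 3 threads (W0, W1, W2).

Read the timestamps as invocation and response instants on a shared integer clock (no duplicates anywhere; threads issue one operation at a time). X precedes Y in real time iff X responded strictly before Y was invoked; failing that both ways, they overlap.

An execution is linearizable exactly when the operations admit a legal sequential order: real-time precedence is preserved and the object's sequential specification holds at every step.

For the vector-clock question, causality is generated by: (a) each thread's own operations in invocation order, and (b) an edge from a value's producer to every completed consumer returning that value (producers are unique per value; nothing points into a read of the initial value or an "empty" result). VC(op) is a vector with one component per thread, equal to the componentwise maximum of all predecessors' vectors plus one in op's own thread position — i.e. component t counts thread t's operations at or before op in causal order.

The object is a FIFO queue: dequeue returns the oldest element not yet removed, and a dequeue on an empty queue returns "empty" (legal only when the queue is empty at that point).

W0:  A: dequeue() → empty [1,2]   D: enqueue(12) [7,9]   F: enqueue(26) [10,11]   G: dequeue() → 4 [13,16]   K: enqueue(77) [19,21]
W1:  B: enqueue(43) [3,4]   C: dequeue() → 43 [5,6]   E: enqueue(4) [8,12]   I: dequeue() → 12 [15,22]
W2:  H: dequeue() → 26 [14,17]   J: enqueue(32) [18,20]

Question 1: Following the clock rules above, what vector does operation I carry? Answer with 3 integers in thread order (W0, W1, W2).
B, invoked 3, has no incoming edges; only W1's bump applies → (0, 1, 0)
A, invoked 1, has no incoming edges; only W0's bump applies → (1, 0, 0)
VC(C, invoked at 5): max of VC(B)=(0, 1, 0), then +1 on thread W1 → (0, 2, 0)
VC(D, invoked at 7): max of VC(A)=(1, 0, 0), then +1 on thread W0 → (2, 0, 0)
VC(E, invoked at 8): max of VC(C)=(0, 2, 0), then +1 on thread W1 → (0, 3, 0)
VC(F, invoked at 10): max of VC(D)=(2, 0, 0), then +1 on thread W0 → (3, 0, 0)
VC(H, invoked at 14): max of VC(F)=(3, 0, 0), then +1 on thread W2 → (3, 0, 1)
VC(J, invoked at 18): max of VC(H)=(3, 0, 1), then +1 on thread W2 → (3, 0, 2)
VC(I, invoked at 15): max of VC(D)=(2, 0, 0), VC(E)=(0, 3, 0), then +1 on thread W1 → (2, 4, 0)
VC(G, invoked at 13): max of VC(E)=(0, 3, 0), VC(F)=(3, 0, 0), then +1 on thread W0 → (4, 3, 0)
VC(K, invoked at 19): max of VC(G)=(4, 3, 0), then +1 on thread W0 → (5, 3, 0)
target: VC(I) = (2, 4, 0)

(2, 4, 0)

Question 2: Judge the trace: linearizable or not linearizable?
one valid linearization: A, B, C, D, E, F, I, G, H, J, K
step 1: A dequeue() → empty — queue <>
step 2: B enqueue(43) — queue <43>
step 3: C dequeue() → 43 — queue <>
step 4: D enqueue(12) — queue <12>
step 5: E enqueue(4) — queue <12,4>
step 6: F enqueue(26) — queue <12,4,26>
step 7: I dequeue() → 12 — queue <4,26>
step 8: G dequeue() → 4 — queue <26>
step 9: H dequeue() → 26 — queue <>
step 10: J enqueue(32) — queue <32>
step 11: K enqueue(77) — queue <32,77>

linearizable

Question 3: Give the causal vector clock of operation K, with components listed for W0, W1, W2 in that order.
invoked at 3, B has no predecessors; its own W1 bump gives (0, 1, 0)
invoked at 1, A has no predecessors; its own W0 bump gives (1, 0, 0)
merge at C (invoked 5): VC(B)=(0, 1, 0), own-thread bump on W1 → (0, 2, 0)
merge at D (invoked 7): VC(A)=(1, 0, 0), own-thread bump on W0 → (2, 0, 0)
merge at E (invoked 8): VC(C)=(0, 2, 0), own-thread bump on W1 → (0, 3, 0)
merge at F (invoked 10): VC(D)=(2, 0, 0), own-thread bump on W0 → (3, 0, 0)
merge at H (invoked 14): VC(F)=(3, 0, 0), own-thread bump on W2 → (3, 0, 1)
merge at J (invoked 18): VC(H)=(3, 0, 1), own-thread bump on W2 → (3, 0, 2)
merge at I (invoked 15): VC(D)=(2, 0, 0), VC(E)=(0, 3, 0), own-thread bump on W1 → (2, 4, 0)
merge at G (invoked 13): VC(E)=(0, 3, 0), VC(F)=(3, 0, 0), own-thread bump on W0 → (4, 3, 0)
merge at K (invoked 19): VC(G)=(4, 3, 0), own-thread bump on W0 → (5, 3, 0)
target: VC(K) = (5, 3, 0)

(5, 3, 0)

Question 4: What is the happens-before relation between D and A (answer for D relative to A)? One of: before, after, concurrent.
D spans [7,9], A spans [1,2]
resp(A)=2 < inv(D)=7

after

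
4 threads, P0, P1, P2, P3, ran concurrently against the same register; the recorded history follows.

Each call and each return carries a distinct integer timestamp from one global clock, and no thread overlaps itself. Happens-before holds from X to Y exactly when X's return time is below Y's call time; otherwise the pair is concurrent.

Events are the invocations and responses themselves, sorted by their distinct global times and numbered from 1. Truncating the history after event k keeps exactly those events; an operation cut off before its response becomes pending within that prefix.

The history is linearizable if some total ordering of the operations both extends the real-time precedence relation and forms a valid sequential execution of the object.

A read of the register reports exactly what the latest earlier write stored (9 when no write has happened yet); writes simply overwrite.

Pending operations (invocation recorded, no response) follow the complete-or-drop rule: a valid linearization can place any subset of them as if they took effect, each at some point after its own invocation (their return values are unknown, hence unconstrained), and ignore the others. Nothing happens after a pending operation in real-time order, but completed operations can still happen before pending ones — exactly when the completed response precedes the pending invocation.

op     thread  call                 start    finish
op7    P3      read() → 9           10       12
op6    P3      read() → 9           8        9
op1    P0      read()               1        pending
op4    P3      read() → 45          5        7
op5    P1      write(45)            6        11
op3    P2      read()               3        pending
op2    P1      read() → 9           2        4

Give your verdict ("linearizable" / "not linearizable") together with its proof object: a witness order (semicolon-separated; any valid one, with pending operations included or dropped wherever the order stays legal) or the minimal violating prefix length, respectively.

cut after 8 events: linearizable; cut after 9 events (op6 responds, time 9): not linearizable
a single order respects real time; the 3 completed register operations fail replay along it
including or dropping the 3 pending operations (op1, op3, op5) in any combination fails
sample order op2, op4, op6 (pending dropped) stalls at step 2 — op4 read() → 45 has no legal effect

not linearizable — minimal violating prefix: 9 events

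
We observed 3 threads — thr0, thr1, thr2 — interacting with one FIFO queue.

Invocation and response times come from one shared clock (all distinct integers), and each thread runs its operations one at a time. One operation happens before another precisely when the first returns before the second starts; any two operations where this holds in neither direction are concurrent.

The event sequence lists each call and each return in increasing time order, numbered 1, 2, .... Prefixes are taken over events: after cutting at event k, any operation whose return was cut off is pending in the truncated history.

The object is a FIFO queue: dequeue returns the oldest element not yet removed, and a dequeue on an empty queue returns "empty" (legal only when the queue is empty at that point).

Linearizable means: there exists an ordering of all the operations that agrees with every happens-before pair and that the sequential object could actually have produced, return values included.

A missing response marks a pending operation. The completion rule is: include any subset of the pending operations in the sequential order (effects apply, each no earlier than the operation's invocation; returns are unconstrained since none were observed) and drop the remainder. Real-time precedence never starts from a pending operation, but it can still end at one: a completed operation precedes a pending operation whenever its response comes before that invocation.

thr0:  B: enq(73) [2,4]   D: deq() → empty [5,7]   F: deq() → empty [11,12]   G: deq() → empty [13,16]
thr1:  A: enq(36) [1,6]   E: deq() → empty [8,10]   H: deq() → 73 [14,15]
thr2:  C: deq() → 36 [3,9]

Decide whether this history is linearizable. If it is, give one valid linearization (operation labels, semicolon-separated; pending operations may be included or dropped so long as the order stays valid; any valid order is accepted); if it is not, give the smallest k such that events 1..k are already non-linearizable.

not linearizable — minimal violating prefix: 9 events

prefix check: 1..8 passes, 1..9 fails once C's time-9 response joins
every one of the 12 real-time-consistent orders over 4 completed FIFO queue ops fails the sequential spec
no completion choice of the 1 pending operation (E) rescues it — every subset was tried
take A, B, C, D (pending dropped): step 4 already fails, because D deq() → empty cannot occur there
take A, B, D, C (pending dropped): step 3 already fails, because D deq() → empty cannot occur there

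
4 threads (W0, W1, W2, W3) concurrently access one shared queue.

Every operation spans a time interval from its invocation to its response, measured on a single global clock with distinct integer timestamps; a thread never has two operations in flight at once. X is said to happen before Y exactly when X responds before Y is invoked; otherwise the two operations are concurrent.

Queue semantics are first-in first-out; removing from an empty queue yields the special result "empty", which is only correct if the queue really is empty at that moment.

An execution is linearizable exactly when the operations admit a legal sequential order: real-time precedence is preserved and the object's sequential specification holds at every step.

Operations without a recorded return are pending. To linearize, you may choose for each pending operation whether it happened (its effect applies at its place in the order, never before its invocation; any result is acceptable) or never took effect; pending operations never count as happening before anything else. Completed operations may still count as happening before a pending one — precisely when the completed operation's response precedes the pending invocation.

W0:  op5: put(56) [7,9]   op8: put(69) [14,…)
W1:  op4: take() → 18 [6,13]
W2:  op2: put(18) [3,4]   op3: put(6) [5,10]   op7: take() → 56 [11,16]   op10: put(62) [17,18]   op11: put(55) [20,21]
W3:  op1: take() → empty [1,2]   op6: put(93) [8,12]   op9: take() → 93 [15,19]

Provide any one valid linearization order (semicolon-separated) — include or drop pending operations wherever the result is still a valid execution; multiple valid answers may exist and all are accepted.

1. op1 take() → empty, leaving queue <>
2. op2 put(18), leaving queue <18>
3. op4 take() → 18, leaving queue <>
4. op5 put(56), leaving queue <56>
5. op6 put(93), leaving queue <56,93>
6. op3 put(6), leaving queue <56,93,6>
7. op7 take() → 56, leaving queue <93,6>
8. op8 put(69) (pending, included), leaving queue <93,6,69>
9. op9 take() → 93, leaving queue <6,69>
10. op10 put(62), leaving queue <6,69,62>
11. op11 put(55), leaving queue <6,69,62,55>

op1; op2; op4; op5; op6; op3; op7; op8; op9; op10; op11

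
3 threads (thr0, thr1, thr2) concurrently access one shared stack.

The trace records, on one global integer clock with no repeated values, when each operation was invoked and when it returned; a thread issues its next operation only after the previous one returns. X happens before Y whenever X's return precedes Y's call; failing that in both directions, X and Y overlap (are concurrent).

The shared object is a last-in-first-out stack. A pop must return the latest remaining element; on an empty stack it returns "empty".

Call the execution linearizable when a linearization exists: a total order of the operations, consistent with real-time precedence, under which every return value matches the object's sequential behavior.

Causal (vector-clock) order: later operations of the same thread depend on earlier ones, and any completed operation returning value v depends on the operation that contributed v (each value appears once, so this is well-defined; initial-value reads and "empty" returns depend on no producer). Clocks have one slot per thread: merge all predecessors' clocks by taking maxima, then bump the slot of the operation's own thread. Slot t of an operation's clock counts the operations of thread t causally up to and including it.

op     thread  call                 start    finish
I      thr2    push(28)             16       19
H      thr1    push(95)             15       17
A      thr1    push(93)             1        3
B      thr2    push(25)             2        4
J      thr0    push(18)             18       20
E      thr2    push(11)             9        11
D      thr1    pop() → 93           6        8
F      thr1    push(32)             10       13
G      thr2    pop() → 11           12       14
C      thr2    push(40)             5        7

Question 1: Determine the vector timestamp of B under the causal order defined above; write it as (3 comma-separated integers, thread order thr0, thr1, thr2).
Answer: (0, 0, 1)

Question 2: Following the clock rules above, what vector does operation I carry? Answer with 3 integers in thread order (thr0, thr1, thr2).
Answer: (0, 0, 5)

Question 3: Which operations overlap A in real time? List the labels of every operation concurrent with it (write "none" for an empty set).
Answer: B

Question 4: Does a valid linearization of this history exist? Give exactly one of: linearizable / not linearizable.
a witness: B, A, D, C, E, G, F, H, I, J
step 1: B push(25) — stack <25>
step 2: A push(93) — stack <25,93>
step 3: D pop() → 93 — stack <25>
step 4: C push(40) — stack <25,40>
step 5: E push(11) — stack <25,40,11>
step 6: G pop() → 11 — stack <25,40>
step 7: F push(32) — stack <25,40,32>
step 8: H push(95) — stack <25,40,32,95>
step 9: I push(28) — stack <25,40,32,95,28>
step 10: J push(18) — stack <25,40,32,95,28,18>

linearizable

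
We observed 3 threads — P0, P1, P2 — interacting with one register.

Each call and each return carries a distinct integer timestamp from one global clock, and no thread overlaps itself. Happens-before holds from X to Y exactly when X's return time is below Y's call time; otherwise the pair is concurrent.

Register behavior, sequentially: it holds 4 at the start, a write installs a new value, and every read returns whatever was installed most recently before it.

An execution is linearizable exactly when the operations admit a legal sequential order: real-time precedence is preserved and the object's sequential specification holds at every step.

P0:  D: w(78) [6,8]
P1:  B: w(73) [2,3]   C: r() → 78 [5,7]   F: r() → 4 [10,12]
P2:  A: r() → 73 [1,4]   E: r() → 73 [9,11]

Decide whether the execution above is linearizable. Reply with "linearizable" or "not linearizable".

the violation lands at event 11, E's response at time 11: events 1..10 linearize, events 1..11 do not
real-time-consistent orders of the 5 completed operations: 4 — all fail the register replay
include/drop combinations of the 1 pending operation (F) were all tried; none helps
sample order A, B, C, D, E (pending dropped) stalls at step 1 — A r() → 73 has no legal effect
sample order A, B, D, C, E (pending dropped) stalls at step 1 — A r() → 73 has no legal effect

not linearizable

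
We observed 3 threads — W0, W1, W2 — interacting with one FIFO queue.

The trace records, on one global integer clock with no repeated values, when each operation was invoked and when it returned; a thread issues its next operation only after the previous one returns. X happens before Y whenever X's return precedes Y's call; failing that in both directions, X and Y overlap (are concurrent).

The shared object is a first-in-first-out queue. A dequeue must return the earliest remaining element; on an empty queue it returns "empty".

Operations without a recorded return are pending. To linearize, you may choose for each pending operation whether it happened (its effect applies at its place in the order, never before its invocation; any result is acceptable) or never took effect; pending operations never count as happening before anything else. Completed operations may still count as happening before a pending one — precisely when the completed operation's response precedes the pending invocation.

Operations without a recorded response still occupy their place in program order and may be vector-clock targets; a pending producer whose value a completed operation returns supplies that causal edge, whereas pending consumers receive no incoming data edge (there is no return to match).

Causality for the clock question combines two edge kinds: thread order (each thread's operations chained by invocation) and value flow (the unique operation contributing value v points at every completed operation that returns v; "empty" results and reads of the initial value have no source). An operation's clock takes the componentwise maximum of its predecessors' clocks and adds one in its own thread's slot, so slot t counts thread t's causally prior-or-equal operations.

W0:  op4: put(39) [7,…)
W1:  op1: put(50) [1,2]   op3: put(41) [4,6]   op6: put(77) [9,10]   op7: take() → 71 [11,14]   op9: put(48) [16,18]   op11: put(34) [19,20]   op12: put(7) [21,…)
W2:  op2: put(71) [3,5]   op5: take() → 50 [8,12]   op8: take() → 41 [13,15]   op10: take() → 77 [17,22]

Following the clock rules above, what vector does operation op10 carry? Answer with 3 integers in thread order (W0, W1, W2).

(0, 3, 4)

invoked at 3, op2 has no predecessors; its own W2 bump gives (0, 0, 1)
invoked at 1, op1 has no predecessors; its own W1 bump gives (0, 1, 0)
invoked at 7, op4 has no predecessors; its own W0 bump gives (1, 0, 0)
op3, invoked 4, takes VC(op1)=(0, 1, 0) under max, adds 1 for W1 → (0, 2, 0)
op5, invoked 8, takes VC(op1)=(0, 1, 0), VC(op2)=(0, 0, 1) under max, adds 1 for W2 → (0, 1, 2)
op6, invoked 9, takes VC(op3)=(0, 2, 0) under max, adds 1 for W1 → (0, 3, 0)
op8, invoked 13, takes VC(op3)=(0, 2, 0), VC(op5)=(0, 1, 2) under max, adds 1 for W2 → (0, 2, 3)
op7, invoked 11, takes VC(op2)=(0, 0, 1), VC(op6)=(0, 3, 0) under max, adds 1 for W1 → (0, 4, 1)
op9, invoked 16, takes VC(op7)=(0, 4, 1) under max, adds 1 for W1 → (0, 5, 1)
op10, invoked 17, takes VC(op6)=(0, 3, 0), VC(op8)=(0, 2, 3) under max, adds 1 for W2 → (0, 3, 4)
op11, invoked 19, takes VC(op9)=(0, 5, 1) under max, adds 1 for W1 → (0, 6, 1)
op12, invoked 21, takes VC(op11)=(0, 6, 1) under max, adds 1 for W1 → (0, 7, 1)
target: VC(op10) = (0, 3, 4)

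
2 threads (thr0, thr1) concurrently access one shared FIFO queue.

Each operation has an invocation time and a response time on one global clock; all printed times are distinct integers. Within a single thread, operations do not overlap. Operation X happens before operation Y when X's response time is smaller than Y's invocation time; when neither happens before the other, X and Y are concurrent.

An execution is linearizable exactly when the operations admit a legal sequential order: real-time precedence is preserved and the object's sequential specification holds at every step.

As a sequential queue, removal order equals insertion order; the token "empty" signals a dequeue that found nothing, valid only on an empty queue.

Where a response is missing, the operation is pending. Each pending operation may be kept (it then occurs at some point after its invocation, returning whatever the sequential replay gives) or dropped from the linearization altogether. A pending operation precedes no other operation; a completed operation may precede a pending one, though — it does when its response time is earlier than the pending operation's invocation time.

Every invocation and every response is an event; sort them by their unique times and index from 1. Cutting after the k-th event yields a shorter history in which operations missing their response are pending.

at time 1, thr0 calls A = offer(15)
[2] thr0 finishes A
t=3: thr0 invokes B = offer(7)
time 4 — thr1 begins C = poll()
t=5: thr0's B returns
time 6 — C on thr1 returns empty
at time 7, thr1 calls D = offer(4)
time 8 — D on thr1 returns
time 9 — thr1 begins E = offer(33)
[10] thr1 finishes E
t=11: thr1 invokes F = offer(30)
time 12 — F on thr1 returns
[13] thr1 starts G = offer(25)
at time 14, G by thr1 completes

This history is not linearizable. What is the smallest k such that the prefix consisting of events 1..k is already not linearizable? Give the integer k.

events 1..5 are still linearizable — one witness is A, B:
after step 1 (A offer(15)): queue <15>
after step 2 (B offer(7)): queue <15,7>
with event 6 included (C responding at time 6), all real-time-consistent orders fail
for example A, B, C fails at step 3: C poll() → empty is not legal there
for example A, C, B fails at step 2: C poll() → empty is not legal there

6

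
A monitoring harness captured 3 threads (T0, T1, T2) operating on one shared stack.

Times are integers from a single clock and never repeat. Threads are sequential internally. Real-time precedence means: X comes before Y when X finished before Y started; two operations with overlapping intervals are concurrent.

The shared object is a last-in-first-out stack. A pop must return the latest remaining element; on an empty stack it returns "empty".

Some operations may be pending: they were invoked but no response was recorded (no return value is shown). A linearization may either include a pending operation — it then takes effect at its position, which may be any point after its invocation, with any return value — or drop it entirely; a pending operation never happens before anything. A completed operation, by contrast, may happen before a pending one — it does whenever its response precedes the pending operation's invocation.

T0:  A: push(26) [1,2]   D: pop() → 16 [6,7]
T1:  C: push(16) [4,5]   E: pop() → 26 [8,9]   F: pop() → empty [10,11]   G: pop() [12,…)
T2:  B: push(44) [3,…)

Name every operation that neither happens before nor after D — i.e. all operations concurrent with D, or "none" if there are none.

B

D spans [6,7]; an op avoiding the whole window 6..7 is ordered, any other is concurrent
A [1,2]: before
B [3,…): concurrent
C [4,5]: before
E [8,9]: after
F [10,11]: after
G [12,…): after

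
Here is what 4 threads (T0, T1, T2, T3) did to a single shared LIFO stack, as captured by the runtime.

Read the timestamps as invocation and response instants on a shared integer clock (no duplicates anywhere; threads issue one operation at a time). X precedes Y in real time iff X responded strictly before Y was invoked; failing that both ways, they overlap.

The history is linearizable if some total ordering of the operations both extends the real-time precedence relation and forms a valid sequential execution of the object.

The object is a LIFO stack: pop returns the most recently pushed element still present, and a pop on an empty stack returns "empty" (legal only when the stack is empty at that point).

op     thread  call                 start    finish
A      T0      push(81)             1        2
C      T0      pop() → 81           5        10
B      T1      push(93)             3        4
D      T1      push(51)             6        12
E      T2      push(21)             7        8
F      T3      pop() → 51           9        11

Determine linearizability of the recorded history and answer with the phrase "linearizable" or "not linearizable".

not linearizable

prefix check: 1..9 passes, 1..10 fails once C's time-10 response joins
4 completed operations, 2 real-time-consistent orders — every LIFO stack replay fails
no completion choice of the 2 pending operations (D, F) rescues it — every subset was tried
sample order A, B, C, E (pending dropped) stalls at step 3 — C pop() → 81 has no legal effect
sample order A, B, E, C (pending dropped) stalls at step 4 — C pop() → 81 has no legal effect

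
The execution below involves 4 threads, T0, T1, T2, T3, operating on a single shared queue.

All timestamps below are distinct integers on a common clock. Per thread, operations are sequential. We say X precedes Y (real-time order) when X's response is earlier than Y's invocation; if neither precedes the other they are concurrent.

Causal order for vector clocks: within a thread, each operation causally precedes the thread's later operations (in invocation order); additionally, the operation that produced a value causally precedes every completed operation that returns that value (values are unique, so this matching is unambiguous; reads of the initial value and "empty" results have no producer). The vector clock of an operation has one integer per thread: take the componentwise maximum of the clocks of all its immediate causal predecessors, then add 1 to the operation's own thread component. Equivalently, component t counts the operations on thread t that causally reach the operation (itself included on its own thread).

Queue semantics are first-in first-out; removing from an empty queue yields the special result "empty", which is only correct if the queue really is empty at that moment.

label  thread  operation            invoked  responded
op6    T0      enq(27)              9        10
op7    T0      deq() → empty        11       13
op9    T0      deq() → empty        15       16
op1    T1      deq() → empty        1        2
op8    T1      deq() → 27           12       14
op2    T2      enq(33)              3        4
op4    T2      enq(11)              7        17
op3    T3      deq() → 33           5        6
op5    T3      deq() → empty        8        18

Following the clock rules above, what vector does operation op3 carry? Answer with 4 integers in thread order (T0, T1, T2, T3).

(0, 0, 1, 1)

op2 (invocation 3): nothing precedes it; T2's component alone gives (0, 0, 1, 0)
op1 (invocation 1): nothing precedes it; T1's component alone gives (0, 1, 0, 0)
op6 (invocation 9): nothing precedes it; T0's component alone gives (1, 0, 0, 0)
op3, invoked 5, takes VC(op2)=(0, 0, 1, 0) under max, adds 1 for T3 → (0, 0, 1, 1)
op4, invoked 7, takes VC(op2)=(0, 0, 1, 0) under max, adds 1 for T2 → (0, 0, 2, 0)
op7, invoked 11, takes VC(op6)=(1, 0, 0, 0) under max, adds 1 for T0 → (2, 0, 0, 0)
op5, invoked 8, takes VC(op3)=(0, 0, 1, 1) under max, adds 1 for T3 → (0, 0, 1, 2)
op8, invoked 12, takes VC(op1)=(0, 1, 0, 0), VC(op6)=(1, 0, 0, 0) under max, adds 1 for T1 → (1, 2, 0, 0)
op9, invoked 15, takes VC(op7)=(2, 0, 0, 0) under max, adds 1 for T0 → (3, 0, 0, 0)
target: VC(op3) = (0, 0, 1, 1)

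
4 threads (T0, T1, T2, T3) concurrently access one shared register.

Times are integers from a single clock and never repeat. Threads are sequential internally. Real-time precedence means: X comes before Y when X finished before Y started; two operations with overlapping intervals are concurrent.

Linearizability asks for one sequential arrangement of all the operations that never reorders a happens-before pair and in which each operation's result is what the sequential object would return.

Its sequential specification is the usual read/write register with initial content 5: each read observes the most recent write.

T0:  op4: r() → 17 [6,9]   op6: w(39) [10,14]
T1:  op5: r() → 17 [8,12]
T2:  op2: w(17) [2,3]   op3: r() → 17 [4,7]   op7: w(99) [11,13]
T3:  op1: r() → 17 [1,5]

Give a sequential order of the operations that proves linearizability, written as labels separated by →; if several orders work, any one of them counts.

step 1: op2 w(17) — value 17
step 2: op1 r() → 17 — value 17
step 3: op3 r() → 17 — value 17
step 4: op4 r() → 17 — value 17
step 5: op5 r() → 17 — value 17
step 6: op6 w(39) — value 39
step 7: op7 w(99) — value 99

op2 → op1 → op3 → op4 → op5 → op6 → op7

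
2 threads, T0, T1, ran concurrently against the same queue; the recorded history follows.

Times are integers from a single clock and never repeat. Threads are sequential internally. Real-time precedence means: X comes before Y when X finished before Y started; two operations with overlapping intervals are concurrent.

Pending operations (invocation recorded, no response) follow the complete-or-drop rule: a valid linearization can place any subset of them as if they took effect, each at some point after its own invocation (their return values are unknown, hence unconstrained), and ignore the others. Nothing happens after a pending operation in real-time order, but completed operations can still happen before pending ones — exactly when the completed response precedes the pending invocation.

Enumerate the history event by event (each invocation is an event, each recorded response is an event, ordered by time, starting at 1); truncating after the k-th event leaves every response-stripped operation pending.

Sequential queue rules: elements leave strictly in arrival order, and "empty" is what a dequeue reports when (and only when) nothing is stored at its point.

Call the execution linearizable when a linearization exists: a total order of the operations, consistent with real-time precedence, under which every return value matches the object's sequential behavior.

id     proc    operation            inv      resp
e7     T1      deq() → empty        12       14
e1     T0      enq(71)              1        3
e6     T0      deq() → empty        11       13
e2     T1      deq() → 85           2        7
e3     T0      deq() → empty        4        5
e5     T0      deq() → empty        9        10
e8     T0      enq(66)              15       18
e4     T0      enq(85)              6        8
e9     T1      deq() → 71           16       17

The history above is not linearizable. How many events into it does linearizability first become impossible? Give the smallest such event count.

7

events 1..6 are still linearizable — one witness is e1, e2, e3:
after step 1 (e1 enq(71)): queue <71>
after step 2 (e2 deq() (pending, included)): queue <>
after step 3 (e3 deq() → empty): queue <>
with event 7 included (e2 responding at time 7), all real-time-consistent orders fail
include/drop combinations of the 1 pending operation (e4) were all tried; none helps
e.g. e1, e2, e3 (pending dropped): illegal at step 2, since e2 deq() → 85 cannot apply there
e.g. e1, e3, e2 (pending dropped): illegal at step 2, since e3 deq() → empty cannot apply there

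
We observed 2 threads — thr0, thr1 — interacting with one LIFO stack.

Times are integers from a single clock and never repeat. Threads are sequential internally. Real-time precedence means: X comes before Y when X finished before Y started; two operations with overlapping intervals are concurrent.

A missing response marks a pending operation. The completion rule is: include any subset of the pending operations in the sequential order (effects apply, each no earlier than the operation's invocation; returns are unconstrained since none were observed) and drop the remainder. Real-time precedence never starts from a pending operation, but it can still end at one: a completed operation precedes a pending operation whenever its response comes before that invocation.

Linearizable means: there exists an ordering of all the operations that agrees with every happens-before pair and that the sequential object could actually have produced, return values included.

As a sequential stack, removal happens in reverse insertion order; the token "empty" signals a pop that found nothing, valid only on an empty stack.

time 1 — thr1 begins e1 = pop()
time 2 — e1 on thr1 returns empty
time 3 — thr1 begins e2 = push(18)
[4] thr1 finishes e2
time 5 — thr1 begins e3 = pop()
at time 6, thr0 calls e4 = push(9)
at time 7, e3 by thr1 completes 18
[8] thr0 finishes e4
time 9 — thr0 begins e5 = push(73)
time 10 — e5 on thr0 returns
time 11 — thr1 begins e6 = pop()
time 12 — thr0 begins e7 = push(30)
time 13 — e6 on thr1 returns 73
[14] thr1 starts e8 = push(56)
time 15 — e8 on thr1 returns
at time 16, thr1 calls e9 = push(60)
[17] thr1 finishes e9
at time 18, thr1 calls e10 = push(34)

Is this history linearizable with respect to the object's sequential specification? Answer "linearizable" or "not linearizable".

linearizable

a witness: e1, e2, e3, e4, e5, e6, e7, e8, e9
step 1: e1 pop() → empty — stack <>
step 2: e2 push(18) — stack <18>
step 3: e3 pop() → 18 — stack <>
step 4: e4 push(9) — stack <9>
step 5: e5 push(73) — stack <9,73>
step 6: e6 pop() → 73 — stack <9>
step 7: e7 push(30) (pending, included) — stack <9,30>
step 8: e8 push(56) — stack <9,30,56>
step 9: e9 push(60) — stack <9,30,56,60>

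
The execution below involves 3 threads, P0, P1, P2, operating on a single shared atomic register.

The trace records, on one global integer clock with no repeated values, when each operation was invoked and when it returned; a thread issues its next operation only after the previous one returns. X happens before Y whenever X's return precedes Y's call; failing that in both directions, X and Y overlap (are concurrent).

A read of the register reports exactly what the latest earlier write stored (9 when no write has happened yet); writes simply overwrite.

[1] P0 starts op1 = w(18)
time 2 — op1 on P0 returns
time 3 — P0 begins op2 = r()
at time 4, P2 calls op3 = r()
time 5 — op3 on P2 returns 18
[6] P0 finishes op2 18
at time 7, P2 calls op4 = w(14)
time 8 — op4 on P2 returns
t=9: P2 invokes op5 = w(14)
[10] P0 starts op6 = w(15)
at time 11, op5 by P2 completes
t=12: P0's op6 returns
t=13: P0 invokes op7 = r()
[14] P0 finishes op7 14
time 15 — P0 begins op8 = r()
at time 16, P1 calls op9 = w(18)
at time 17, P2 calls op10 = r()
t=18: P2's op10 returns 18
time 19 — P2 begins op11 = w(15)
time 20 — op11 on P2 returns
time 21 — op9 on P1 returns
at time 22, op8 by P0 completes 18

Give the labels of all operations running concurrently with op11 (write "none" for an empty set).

op8, op9

overlap test against op11 [19,20]: concurrent iff the interval meets 19..20
op1 [1,2]: before
op2 [3,6]: before
op3 [4,5]: before
op4 [7,8]: before
op5 [9,11]: before
op6 [10,12]: before
op7 [13,14]: before
op8 [15,22]: concurrent
op9 [16,21]: concurrent
op10 [17,18]: before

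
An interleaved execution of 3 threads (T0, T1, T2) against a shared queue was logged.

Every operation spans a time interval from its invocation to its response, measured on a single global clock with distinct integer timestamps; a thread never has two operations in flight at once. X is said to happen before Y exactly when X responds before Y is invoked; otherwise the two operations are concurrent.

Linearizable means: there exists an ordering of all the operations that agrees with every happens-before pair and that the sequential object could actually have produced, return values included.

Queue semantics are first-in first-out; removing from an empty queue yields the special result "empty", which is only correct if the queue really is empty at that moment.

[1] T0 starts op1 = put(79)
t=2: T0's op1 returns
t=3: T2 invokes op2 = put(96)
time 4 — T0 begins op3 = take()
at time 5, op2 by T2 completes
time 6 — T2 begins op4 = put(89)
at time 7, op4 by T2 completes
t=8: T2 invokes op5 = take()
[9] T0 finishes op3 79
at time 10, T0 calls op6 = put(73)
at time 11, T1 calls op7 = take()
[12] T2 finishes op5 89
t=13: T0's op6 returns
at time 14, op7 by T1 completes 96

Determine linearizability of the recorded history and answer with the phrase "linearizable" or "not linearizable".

linearizable

a witness: op1, op2, op3, op4, op6, op7, op5
1. op1 put(79), leaving queue <79>
2. op2 put(96), leaving queue <79,96>
3. op3 take() → 79, leaving queue <96>
4. op4 put(89), leaving queue <96,89>
5. op6 put(73), leaving queue <96,89,73>
6. op7 take() → 96, leaving queue <89,73>
7. op5 take() → 89, leaving queue <73>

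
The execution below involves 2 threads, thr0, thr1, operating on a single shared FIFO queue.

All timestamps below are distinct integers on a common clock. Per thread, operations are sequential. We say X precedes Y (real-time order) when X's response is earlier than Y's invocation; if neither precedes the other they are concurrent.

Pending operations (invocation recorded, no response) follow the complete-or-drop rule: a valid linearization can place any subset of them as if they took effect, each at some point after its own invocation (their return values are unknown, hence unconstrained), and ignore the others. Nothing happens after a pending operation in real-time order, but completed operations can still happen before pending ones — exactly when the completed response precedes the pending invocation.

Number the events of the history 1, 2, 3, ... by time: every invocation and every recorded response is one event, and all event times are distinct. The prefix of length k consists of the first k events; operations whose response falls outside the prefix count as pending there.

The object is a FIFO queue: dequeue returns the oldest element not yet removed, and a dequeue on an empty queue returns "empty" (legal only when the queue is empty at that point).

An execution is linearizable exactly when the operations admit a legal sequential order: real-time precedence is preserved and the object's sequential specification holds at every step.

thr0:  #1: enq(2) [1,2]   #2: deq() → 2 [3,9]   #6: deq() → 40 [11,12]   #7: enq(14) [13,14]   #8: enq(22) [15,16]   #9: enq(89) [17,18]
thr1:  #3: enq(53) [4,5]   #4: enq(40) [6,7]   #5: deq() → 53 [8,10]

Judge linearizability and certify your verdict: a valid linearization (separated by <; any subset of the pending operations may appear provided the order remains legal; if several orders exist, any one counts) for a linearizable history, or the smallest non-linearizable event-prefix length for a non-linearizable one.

1. #1 enq(2), leaving queue <2>
2. #2 deq() → 2, leaving queue <>
3. #3 enq(53), leaving queue <53>
4. #4 enq(40), leaving queue <53,40>
5. #5 deq() → 53, leaving queue <40>
6. #6 deq() → 40, leaving queue <>
7. #7 enq(14), leaving queue <14>
8. #8 enq(22), leaving queue <14,22>
9. #9 enq(89), leaving queue <14,22,89>

linearizable — witness: #1 < #2 < #3 < #4 < #5 < #6 < #7 < #8 < #9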